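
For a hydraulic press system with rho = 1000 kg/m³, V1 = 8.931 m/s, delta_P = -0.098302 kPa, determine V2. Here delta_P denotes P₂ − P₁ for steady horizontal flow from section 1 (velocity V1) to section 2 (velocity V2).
Formula: \Delta P = \frac{1}{2} \rho (V_1^2 - V_2^2)
Substituting knowns: -0.098302 = 0.5·1000·(8.931² − V2²)/1000
Solving for V2: V2 = √(8.931² − 2·(-0.098302·1000)/1000) = 8.942 m/s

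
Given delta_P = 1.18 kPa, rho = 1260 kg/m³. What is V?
Formula: V = \sqrt{\frac{2 \Delta P}{\rho}}
V = √(2·(1.18·1000)/1260) = 1.369 m/s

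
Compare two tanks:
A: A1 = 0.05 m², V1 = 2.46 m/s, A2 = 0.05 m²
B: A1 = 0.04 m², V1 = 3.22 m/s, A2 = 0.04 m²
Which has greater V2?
V2(A) = 2.46 m/s, V2(B) = 3.22 m/s. Answer: B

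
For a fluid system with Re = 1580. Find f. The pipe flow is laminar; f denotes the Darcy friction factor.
Formula: f = \frac{64}{Re}
f = 64/1580 = 0.04051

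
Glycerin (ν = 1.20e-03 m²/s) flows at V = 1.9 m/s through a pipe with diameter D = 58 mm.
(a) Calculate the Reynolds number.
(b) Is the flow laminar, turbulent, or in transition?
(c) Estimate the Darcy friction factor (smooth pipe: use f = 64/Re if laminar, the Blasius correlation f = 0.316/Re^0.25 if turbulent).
(a) Re = V·D/ν = 1.9·0.058/1.20e-03 = 91.833
(b) Flow regime: laminar (Re < 2300)
(c) Friction factor: f = 64/Re = 64/91.833 = 0.6969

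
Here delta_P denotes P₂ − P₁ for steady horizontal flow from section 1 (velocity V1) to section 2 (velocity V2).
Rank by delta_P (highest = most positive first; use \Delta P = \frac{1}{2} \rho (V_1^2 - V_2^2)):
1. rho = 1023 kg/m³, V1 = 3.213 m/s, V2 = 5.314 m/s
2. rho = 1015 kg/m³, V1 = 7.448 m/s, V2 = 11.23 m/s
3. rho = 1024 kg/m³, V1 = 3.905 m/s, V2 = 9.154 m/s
Case 1: delta_P = -9.164 kPa
Case 2: delta_P = -35.85 kPa
Case 3: delta_P = -35.1 kPa
Ranking (highest first): 1, 3, 2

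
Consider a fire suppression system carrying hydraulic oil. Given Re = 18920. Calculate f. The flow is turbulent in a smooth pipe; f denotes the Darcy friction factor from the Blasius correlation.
Formula: f = \frac{0.316}{Re^{0.25}}
f = 0.316/18920^0.25 = 0.02694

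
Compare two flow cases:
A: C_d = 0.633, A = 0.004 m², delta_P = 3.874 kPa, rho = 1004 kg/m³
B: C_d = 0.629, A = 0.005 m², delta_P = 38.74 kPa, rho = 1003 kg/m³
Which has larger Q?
Q(A) = 7.034 L/s, Q(B) = 27.64 L/s. Answer: B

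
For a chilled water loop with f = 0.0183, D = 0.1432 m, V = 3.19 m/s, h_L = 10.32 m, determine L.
Formula: h_L = f \frac{L}{D} \frac{V^2}{2g}
Substituting knowns: 10.32 = 0.0183·(L/0.1432)·3.19²/(2·9.81)
Solving for L: L = 10.32·2·9.81·0.1432/(0.0183·3.19²) = 155.7 m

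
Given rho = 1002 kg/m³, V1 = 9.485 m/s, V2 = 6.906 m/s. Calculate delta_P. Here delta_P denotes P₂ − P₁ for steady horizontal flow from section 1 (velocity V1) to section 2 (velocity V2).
Formula: \Delta P = \frac{1}{2} \rho (V_1^2 - V_2^2)
delta_P = 0.5·1002·(9.485² − 6.906²)/1000 = 21.18 kPa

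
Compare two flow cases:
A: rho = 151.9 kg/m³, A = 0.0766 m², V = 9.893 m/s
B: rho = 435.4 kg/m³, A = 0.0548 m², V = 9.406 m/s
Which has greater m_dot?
m_dot(A) = 115.1 kg/s, m_dot(B) = 224.4 kg/s. Answer: B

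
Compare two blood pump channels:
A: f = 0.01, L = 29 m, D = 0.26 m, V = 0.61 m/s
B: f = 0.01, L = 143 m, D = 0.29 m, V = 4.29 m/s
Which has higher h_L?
h_L(A) = 0.02115 m, h_L(B) = 4.625 m. Answer: B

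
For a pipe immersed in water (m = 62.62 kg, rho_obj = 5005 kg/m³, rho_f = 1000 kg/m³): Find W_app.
Formula: W_{app} = mg\left(1 - \frac{\rho_f}{\rho_{obj}}\right)
W_app = 62.62·9.81·(1 − 1000/5005) = 491.6 N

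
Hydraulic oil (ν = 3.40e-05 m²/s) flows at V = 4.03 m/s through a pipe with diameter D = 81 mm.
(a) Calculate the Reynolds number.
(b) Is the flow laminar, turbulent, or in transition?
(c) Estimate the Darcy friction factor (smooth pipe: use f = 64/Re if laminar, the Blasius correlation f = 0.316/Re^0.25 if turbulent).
(a) Re = V·D/ν = 4.03·0.081/3.40e-05 = 9600.9
(b) Flow regime: turbulent (Re > 4000)
(c) Friction factor: f = 0.316/Re^0.25 = 0.316/9600.9^0.25 = 0.03192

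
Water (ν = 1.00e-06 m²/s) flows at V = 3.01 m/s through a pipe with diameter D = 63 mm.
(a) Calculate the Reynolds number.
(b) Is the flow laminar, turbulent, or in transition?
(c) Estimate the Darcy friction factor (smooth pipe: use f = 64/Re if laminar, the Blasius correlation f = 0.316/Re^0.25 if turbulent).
(a) Re = V·D/ν = 3.01·0.063/1.00e-06 = 189630
(b) Flow regime: turbulent (Re > 4000)
(c) Friction factor: f = 0.316/Re^0.25 = 0.316/189630^0.25 = 0.01514 (Blasius is strictly valid for Re ≲ 1e5; used here as the smooth-pipe estimate the problem specifies)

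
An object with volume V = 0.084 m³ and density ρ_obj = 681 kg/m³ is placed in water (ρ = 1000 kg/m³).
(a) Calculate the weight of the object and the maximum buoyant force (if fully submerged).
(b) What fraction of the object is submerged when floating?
(a) W=rho_obj*g*V=681*9.81*0.084=561.2 N; F_B(max)=rho*g*V=1000*9.81*0.084=824.0 N
(b) Floating fraction=rho_obj/rho=681/1000=0.681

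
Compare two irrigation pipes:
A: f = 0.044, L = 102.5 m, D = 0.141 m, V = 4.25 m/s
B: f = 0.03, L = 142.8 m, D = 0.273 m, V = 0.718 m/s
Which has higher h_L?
h_L(A) = 29.45 m, h_L(B) = 0.4123 m. Answer: A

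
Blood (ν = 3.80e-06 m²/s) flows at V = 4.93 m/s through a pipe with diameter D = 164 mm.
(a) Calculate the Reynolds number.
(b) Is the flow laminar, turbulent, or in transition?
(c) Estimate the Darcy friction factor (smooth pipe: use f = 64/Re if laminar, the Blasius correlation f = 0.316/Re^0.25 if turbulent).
(a) Re = V·D/ν = 4.93·0.164/3.80e-06 = 212770
(b) Flow regime: turbulent (Re > 4000)
(c) Friction factor: f = 0.316/Re^0.25 = 0.316/212770^0.25 = 0.01471 (Blasius is strictly valid for Re ≲ 1e5; used here as the smooth-pipe estimate the problem specifies)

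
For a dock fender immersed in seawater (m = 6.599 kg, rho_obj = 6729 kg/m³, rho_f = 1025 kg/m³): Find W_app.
Formula: W_{app} = mg\left(1 - \frac{\rho_f}{\rho_{obj}}\right)
W_app = 6.599·9.81·(1 − 1025/6729) = 54.88 N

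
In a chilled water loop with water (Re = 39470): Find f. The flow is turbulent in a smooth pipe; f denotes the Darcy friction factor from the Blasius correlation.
Formula: f = \frac{0.316}{Re^{0.25}}
f = 0.316/39470^0.25 = 0.02242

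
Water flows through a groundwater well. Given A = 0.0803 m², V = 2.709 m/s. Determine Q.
Formula: Q = A V
Q = 0.0803·2.709·1000 = 217.5 L/s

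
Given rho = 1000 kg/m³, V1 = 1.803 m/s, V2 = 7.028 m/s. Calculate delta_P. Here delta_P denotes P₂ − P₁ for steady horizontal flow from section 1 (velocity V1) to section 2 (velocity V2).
Formula: \Delta P = \frac{1}{2} \rho (V_1^2 - V_2^2)
delta_P = 0.5·1000·(1.803² − 7.028²)/1000 = -23.07 kPa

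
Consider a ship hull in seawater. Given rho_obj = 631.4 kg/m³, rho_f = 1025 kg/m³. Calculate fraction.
Formula: f_{sub} = \frac{\rho_{obj}}{\rho_f}
fraction = 631.4/1025 = 0.616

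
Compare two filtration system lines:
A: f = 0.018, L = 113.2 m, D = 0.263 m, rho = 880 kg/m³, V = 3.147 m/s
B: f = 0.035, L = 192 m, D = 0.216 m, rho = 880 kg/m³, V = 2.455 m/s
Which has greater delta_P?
delta_P(A) = 33.76 kPa, delta_P(B) = 82.5 kPa. Answer: B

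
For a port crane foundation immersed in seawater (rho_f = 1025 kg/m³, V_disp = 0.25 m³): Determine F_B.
Formula: F_B = \rho_f g V_{disp}
F_B = 1025·9.81·0.25 = 2514 N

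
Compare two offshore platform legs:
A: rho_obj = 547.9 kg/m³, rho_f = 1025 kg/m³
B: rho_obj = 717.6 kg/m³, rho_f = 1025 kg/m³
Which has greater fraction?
fraction(A) = 0.5345, fraction(B) = 0.7001. Answer: B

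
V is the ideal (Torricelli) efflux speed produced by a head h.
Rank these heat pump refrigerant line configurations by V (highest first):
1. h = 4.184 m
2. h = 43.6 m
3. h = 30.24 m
Case 1: V = 9.06 m/s
Case 2: V = 29.25 m/s
Case 3: V = 24.36 m/s
Ranking (highest first): 2, 3, 1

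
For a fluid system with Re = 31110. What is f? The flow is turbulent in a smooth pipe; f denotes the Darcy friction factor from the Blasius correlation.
Formula: f = \frac{0.316}{Re^{0.25}}
f = 0.316/31110^0.25 = 0.02379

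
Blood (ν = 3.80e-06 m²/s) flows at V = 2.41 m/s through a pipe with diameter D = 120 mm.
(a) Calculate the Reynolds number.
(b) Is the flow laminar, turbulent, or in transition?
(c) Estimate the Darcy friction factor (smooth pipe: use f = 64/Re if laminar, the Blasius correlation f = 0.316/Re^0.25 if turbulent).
(a) Re = V·D/ν = 2.41·0.12/3.80e-06 = 76105
(b) Flow regime: turbulent (Re > 4000)
(c) Friction factor: f = 0.316/Re^0.25 = 0.316/76105^0.25 = 0.01903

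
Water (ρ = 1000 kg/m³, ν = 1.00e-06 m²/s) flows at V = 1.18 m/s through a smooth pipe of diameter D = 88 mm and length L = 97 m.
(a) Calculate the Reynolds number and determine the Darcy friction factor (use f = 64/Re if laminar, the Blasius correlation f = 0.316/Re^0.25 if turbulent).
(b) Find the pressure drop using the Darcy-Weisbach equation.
(a) Re = V·D/ν = 1.18·0.088/1.00e-06 = 103840 → turbulent (Re > 4000); f = 0.316/Re^0.25 = 0.316/103840^0.25 = 0.017603 (Blasius is strictly valid for Re ≲ 1e5; used here as the smooth-pipe estimate the problem specifies)
(b) Darcy-Weisbach: ΔP = f·(L/D)·½ρV²/1000 = 0.017603·(97/0.088)·½·1000·1.18²/1000 = 13.51 kPa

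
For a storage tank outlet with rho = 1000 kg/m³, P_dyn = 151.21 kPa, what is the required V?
Formula: P_{dyn} = \frac{1}{2} \rho V^2
Substituting knowns: 151.21 = 0.5·1000·V²/1000
Solving for V: V = √(2·(151.21·1000)/1000) = 17.39 m/s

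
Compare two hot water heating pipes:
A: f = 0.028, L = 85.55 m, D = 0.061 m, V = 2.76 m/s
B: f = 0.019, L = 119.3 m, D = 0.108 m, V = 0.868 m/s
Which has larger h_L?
h_L(A) = 15.25 m, h_L(B) = 0.806 m. Answer: A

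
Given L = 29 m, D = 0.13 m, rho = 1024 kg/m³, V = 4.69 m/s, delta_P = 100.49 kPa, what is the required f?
Formula: \Delta P = f \frac{L}{D} \frac{\rho V^2}{2}
Substituting knowns: 100.49 = f·(29/0.13)·0.5·1024·4.69²/1000
Solving for f: f = (100.49·1000)/((29/0.13)·0.5·1024·4.69²) = 0.04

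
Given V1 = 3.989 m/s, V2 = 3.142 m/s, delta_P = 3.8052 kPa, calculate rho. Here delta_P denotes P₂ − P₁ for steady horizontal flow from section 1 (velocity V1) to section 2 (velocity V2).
Formula: \Delta P = \frac{1}{2} \rho (V_1^2 - V_2^2)
Substituting knowns: 3.8052 = 0.5·rho·(3.989² − 3.142²)/1000
Solving for rho: rho = 2·(3.8052·1000)/(3.989² − 3.142²) = 1260 kg/m³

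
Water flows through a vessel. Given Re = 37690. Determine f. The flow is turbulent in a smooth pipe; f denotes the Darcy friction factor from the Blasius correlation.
Formula: f = \frac{0.316}{Re^{0.25}}
f = 0.316/37690^0.25 = 0.02268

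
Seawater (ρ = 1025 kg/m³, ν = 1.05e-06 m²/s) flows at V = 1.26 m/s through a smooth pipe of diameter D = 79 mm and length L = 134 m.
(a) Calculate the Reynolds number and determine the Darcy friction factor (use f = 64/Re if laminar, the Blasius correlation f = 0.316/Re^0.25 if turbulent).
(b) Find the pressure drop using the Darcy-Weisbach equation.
(a) Re = V·D/ν = 1.26·0.079/1.05e-06 = 94800 → turbulent (Re > 4000); f = 0.316/Re^0.25 = 0.316/94800^0.25 = 0.018009
(b) Darcy-Weisbach: ΔP = f·(L/D)·½ρV²/1000 = 0.018009·(134/0.079)·½·1025·1.26²/1000 = 24.85 kPa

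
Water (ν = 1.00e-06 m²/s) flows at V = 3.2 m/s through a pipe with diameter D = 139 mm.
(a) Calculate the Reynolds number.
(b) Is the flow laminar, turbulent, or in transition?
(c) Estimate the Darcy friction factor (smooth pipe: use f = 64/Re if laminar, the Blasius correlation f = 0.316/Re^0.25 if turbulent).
(a) Re = V·D/ν = 3.2·0.139/1.00e-06 = 444800
(b) Flow regime: turbulent (Re > 4000)
(c) Friction factor: f = 0.316/Re^0.25 = 0.316/444800^0.25 = 0.01224 (Blasius is strictly valid for Re ≲ 1e5; used here as the smooth-pipe estimate the problem specifies)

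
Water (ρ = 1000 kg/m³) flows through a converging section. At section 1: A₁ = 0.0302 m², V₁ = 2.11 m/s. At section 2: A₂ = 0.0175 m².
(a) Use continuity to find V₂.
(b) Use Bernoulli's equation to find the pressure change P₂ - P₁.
(a) Continuity: A₁V₁=A₂V₂ -> V₂=A₁V₁/A₂=0.0302*2.11/0.0175=3.64 m/s
(b) Bernoulli: P₂-P₁=0.5*rho*(V₁^2-V₂^2)/1000=0.5*1000*(2.11^2-3.64^2)/1000=-4.399 kPa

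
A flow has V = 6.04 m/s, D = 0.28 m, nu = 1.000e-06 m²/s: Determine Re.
Formula: Re = \frac{V D}{\nu}
Re = 6.04·0.28/1.000e-06 = 1.691e+06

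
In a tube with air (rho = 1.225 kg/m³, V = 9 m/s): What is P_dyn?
Formula: P_{dyn} = \frac{1}{2} \rho V^2
P_dyn = 0.5·1.225·9²/1000 = 0.04961 kPa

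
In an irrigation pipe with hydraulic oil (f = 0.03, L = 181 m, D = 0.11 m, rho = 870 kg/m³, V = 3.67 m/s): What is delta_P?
Formula: \Delta P = f \frac{L}{D} \frac{\rho V^2}{2}
delta_P = 0.03·(181/0.11)·0.5·870·3.67²/1000 = 289.2 kPa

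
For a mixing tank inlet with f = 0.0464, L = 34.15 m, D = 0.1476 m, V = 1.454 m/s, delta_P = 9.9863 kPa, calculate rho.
Formula: \Delta P = f \frac{L}{D} \frac{\rho V^2}{2}
Substituting knowns: 9.9863 = 0.0464·(34.15/0.1476)·0.5·rho·1.454²/1000
Solving for rho: rho = (9.9863·1000)/(0.0464·(34.15/0.1476)·0.5·1.454²) = 880 kg/m³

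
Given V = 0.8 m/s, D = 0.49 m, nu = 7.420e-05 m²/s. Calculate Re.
Formula: Re = \frac{V D}{\nu}
Re = 0.8·0.49/7.420e-05 = 5283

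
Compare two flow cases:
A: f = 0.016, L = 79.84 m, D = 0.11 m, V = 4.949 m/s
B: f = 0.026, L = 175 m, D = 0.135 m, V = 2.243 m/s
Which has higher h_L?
h_L(A) = 14.5 m, h_L(B) = 8.642 m. Answer: A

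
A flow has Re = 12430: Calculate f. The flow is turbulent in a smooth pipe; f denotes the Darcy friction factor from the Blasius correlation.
Formula: f = \frac{0.316}{Re^{0.25}}
f = 0.316/12430^0.25 = 0.02993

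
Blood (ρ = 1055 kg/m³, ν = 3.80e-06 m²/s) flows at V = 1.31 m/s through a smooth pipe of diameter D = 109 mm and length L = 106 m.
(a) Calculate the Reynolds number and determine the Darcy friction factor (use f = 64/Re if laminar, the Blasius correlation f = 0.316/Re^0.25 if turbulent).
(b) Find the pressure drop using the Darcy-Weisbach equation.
(a) Re = V·D/ν = 1.31·0.109/3.80e-06 = 37576 → turbulent (Re > 4000); f = 0.316/Re^0.25 = 0.316/37576^0.25 = 0.022697
(b) Darcy-Weisbach: ΔP = f·(L/D)·½ρV²/1000 = 0.022697·(106/0.109)·½·1055·1.31²/1000 = 19.98 kPa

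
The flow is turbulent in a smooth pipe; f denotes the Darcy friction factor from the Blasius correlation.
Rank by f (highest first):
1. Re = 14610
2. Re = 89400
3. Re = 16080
Case 1: f = 0.02874
Case 2: f = 0.01827
Case 3: f = 0.02806
Ranking (highest first): 1, 3, 2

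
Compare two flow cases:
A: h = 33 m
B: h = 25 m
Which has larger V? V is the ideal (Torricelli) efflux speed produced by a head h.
V(A) = 25.45 m/s, V(B) = 22.15 m/s. Answer: A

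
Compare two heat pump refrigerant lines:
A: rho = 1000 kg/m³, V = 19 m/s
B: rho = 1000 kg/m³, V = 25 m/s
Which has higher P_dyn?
P_dyn(A) = 180.5 kPa, P_dyn(B) = 312.5 kPa. Answer: B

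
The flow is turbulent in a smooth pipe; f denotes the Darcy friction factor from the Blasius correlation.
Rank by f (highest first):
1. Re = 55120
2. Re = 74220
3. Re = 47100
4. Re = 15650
Case 1: f = 0.02062
Case 2: f = 0.01915
Case 3: f = 0.02145
Case 4: f = 0.02825
Ranking (highest first): 4, 3, 1, 2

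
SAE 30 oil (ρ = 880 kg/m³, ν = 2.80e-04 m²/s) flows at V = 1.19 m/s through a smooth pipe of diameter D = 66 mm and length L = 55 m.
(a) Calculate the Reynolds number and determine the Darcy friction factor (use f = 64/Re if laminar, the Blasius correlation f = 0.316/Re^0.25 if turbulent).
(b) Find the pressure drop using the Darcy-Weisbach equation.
(a) Re = V·D/ν = 1.19·0.066/2.80e-04 = 280.5 → laminar (Re < 2300); f = 64/Re = 64/280.5 = 0.22816
(b) Darcy-Weisbach: ΔP = f·(L/D)·½ρV²/1000 = 0.22816·(55/0.066)·½·880·1.19²/1000 = 118.5 kPa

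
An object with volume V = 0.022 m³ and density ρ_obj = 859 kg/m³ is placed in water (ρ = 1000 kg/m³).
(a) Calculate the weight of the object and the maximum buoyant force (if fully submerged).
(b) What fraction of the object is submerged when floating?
(a) W=rho_obj*g*V=859*9.81*0.022=185.4 N; F_B(max)=rho*g*V=1000*9.81*0.022=215.8 N
(b) Floating fraction=rho_obj/rho=859/1000=0.859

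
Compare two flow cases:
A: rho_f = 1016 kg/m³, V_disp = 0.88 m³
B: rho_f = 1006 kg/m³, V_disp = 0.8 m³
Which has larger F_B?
F_B(A) = 8771 N, F_B(B) = 7895 N. Answer: A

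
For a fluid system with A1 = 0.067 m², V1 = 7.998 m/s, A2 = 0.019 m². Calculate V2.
Formula: V_2 = \frac{A_1 V_1}{A_2}
V2 = 0.067·7.998/0.019 = 28.2 m/s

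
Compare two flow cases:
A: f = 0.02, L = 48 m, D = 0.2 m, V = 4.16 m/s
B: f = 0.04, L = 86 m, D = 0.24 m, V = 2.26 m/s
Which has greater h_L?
h_L(A) = 4.234 m, h_L(B) = 3.731 m. Answer: A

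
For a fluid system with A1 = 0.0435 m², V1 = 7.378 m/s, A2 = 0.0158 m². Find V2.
Formula: V_2 = \frac{A_1 V_1}{A_2}
V2 = 0.0435·7.378/0.0158 = 20.31 m/s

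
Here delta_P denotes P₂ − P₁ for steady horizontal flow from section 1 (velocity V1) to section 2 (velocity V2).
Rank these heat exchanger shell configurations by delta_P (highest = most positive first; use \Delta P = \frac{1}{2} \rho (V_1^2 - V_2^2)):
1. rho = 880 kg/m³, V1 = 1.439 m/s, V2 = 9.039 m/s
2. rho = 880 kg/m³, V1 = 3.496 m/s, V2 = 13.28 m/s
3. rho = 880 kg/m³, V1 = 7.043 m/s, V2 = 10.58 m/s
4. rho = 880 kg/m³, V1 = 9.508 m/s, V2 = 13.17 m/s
Case 1: delta_P = -35.04 kPa
Case 2: delta_P = -72.22 kPa
Case 3: delta_P = -27.43 kPa
Case 4: delta_P = -36.54 kPa
Ranking (highest first): 3, 1, 4, 2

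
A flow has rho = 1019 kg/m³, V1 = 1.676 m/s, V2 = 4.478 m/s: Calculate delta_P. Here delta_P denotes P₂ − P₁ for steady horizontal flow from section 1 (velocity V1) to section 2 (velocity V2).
Formula: \Delta P = \frac{1}{2} \rho (V_1^2 - V_2^2)
delta_P = 0.5·1019·(1.676² − 4.478²)/1000 = -8.786 kPa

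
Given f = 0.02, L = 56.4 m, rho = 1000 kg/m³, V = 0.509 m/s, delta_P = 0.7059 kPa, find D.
Formula: \Delta P = f \frac{L}{D} \frac{\rho V^2}{2}
Substituting knowns: 0.7059 = 0.02·(56.4/D)·0.5·1000·0.509²/1000
Solving for D: D = 0.02·56.4·0.5·1000·0.509²/(0.7059·1000) = 0.207 m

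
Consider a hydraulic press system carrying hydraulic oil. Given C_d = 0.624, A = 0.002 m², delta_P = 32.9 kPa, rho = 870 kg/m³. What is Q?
Formula: Q = C_d A \sqrt{\frac{2 \Delta P}{\rho}}
Q = 0.624·0.002·√(2·(32.9·1000)/870)·1000 = 10.85 L/s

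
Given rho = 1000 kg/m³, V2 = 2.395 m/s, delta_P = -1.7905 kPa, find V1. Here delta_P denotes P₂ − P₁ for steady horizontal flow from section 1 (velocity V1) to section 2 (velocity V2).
Formula: \Delta P = \frac{1}{2} \rho (V_1^2 - V_2^2)
Substituting knowns: -1.7905 = 0.5·1000·(V1² − 2.395²)/1000
Solving for V1: V1 = √(2.395² + 2·(-1.7905·1000)/1000) = 1.468 m/s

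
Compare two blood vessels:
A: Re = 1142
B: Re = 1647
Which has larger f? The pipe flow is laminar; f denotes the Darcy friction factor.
f(A) = 0.05604, f(B) = 0.03886. Answer: A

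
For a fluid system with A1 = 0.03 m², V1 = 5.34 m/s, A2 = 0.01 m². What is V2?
Formula: V_2 = \frac{A_1 V_1}{A_2}
V2 = 0.03·5.34/0.01 = 16.02 m/s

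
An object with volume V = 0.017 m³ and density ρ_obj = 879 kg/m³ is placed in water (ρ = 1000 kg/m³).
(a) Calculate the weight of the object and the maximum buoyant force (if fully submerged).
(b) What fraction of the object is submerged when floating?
(a) W=rho_obj*g*V=879*9.81*0.017=146.6 N; F_B(max)=rho*g*V=1000*9.81*0.017=166.8 N
(b) Floating fraction=rho_obj/rho=879/1000=0.879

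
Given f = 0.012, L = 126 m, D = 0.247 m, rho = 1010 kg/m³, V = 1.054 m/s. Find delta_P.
Formula: \Delta P = f \frac{L}{D} \frac{\rho V^2}{2}
delta_P = 0.012·(126/0.247)·0.5·1010·1.054²/1000 = 3.434 kPa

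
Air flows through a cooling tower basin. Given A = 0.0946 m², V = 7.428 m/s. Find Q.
Formula: Q = A V
Q = 0.0946·7.428·1000 = 702.7 L/s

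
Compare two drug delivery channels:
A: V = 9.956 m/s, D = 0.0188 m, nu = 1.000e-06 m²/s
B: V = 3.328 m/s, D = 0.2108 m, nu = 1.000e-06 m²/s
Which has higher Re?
Re(A) = 187173, Re(B) = 701542. Answer: B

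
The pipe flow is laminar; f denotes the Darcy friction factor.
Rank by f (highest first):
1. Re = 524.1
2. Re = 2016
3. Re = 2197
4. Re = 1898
Case 1: f = 0.1221
Case 2: f = 0.03175
Case 3: f = 0.02913
Case 4: f = 0.03372
Ranking (highest first): 1, 4, 2, 3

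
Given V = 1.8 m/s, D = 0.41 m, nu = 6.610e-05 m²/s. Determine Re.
Formula: Re = \frac{V D}{\nu}
Re = 1.8·0.41/6.610e-05 = 11165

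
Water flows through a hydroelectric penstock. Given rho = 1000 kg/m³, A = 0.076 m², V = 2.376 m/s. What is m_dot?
Formula: \dot{m} = \rho A V
m_dot = 1000·0.076·2.376 = 180.6 kg/s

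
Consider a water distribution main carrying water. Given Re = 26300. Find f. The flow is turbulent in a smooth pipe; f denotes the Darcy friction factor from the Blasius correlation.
Formula: f = \frac{0.316}{Re^{0.25}}
f = 0.316/26300^0.25 = 0.02481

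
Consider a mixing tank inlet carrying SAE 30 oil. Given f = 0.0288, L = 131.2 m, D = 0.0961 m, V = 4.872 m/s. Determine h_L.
Formula: h_L = f \frac{L}{D} \frac{V^2}{2g}
h_L = 0.0288·(131.2/0.0961)·4.872²/(2·9.81) = 47.57 m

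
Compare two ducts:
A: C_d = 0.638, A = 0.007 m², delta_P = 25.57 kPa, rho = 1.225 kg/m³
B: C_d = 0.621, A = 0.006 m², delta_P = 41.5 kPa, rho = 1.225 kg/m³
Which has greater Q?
Q(A) = 912.5 L/s, Q(B) = 969.9 L/s. Answer: B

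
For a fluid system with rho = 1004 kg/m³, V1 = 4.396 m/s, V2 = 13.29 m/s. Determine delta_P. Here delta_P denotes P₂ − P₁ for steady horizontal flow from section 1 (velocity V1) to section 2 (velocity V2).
Formula: \Delta P = \frac{1}{2} \rho (V_1^2 - V_2^2)
delta_P = 0.5·1004·(4.396² − 13.29²)/1000 = -78.96 kPa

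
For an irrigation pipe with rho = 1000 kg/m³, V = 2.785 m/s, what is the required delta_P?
Formula: V = \sqrt{\frac{2 \Delta P}{\rho}}
Substituting knowns: 2.785 = √(2·(delta_P·1000)/1000)
Solving for delta_P: delta_P = 2.785²·1000/2/1000 = 3.878 kPa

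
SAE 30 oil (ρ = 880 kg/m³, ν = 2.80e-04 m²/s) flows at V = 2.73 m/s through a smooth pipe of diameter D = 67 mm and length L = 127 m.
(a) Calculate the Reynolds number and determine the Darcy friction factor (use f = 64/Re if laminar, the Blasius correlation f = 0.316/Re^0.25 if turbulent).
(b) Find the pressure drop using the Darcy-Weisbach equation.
(a) Re = V·D/ν = 2.73·0.067/2.80e-04 = 653.25 → laminar (Re < 2300); f = 64/Re = 64/653.25 = 0.097972
(b) Darcy-Weisbach: ΔP = f·(L/D)·½ρV²/1000 = 0.097972·(127/0.067)·½·880·2.73²/1000 = 609 kPa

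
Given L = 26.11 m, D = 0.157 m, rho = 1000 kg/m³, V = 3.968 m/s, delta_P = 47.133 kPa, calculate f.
Formula: \Delta P = f \frac{L}{D} \frac{\rho V^2}{2}
Substituting knowns: 47.133 = f·(26.11/0.157)·0.5·1000·3.968²/1000
Solving for f: f = (47.133·1000)/((26.11/0.157)·0.5·1000·3.968²) = 0.036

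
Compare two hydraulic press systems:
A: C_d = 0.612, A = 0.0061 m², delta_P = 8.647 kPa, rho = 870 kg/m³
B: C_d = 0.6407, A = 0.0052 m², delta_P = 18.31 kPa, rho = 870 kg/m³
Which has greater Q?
Q(A) = 16.64 L/s, Q(B) = 21.62 L/s. Answer: B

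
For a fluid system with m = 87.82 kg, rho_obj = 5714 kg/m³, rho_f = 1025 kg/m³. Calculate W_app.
Formula: W_{app} = mg\left(1 - \frac{\rho_f}{\rho_{obj}}\right)
W_app = 87.82·9.81·(1 − 1025/5714) = 707 N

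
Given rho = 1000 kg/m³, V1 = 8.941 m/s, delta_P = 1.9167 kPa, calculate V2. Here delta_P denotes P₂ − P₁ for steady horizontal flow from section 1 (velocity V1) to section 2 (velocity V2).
Formula: \Delta P = \frac{1}{2} \rho (V_1^2 - V_2^2)
Substituting knowns: 1.9167 = 0.5·1000·(8.941² − V2²)/1000
Solving for V2: V2 = √(8.941² − 2·(1.9167·1000)/1000) = 8.724 m/s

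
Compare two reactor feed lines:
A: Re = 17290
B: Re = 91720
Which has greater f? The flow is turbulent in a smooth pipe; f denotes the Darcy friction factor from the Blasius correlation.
f(A) = 0.02756, f(B) = 0.01816. Answer: A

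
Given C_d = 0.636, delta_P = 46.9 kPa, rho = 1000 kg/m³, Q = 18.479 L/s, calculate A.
Formula: Q = C_d A \sqrt{\frac{2 \Delta P}{\rho}}
Substituting knowns: 18.479 = 0.636·A·√(2·(46.9·1000)/1000)·1000
Solving for A: A = (18.479/1000)/(0.636·√(2·(46.9·1000)/1000)) = 0.003 m²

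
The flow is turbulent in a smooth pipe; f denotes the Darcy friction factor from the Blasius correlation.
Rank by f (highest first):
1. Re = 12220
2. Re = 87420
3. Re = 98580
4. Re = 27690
Case 1: f = 0.03006
Case 2: f = 0.01838
Case 3: f = 0.01783
Case 4: f = 0.0245
Ranking (highest first): 1, 4, 2, 3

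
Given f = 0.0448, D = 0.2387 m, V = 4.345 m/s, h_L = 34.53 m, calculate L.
Formula: h_L = f \frac{L}{D} \frac{V^2}{2g}
Substituting knowns: 34.53 = 0.0448·(L/0.2387)·4.345²/(2·9.81)
Solving for L: L = 34.53·2·9.81·0.2387/(0.0448·4.345²) = 191.2 m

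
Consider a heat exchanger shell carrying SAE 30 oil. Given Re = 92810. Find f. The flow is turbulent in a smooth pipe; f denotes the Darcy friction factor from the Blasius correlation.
Formula: f = \frac{0.316}{Re^{0.25}}
f = 0.316/92810^0.25 = 0.0181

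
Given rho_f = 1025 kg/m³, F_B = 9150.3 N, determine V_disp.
Formula: F_B = \rho_f g V_{disp}
Substituting knowns: 9150.3 = 1025·9.81·V_disp
Solving for V_disp: V_disp = 9150.3/(1025·9.81) = 0.91 m³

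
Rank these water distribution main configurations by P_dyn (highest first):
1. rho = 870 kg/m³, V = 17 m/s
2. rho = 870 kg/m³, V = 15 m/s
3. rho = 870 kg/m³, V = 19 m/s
Case 1: P_dyn = 125.7 kPa
Case 2: P_dyn = 97.88 kPa
Case 3: P_dyn = 157 kPa
Ranking (highest first): 3, 1, 2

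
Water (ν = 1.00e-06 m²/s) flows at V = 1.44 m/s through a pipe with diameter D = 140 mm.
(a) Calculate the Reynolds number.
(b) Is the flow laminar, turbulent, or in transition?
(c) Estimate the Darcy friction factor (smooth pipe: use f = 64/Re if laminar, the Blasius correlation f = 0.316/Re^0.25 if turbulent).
(a) Re = V·D/ν = 1.44·0.14/1.00e-06 = 201600
(b) Flow regime: turbulent (Re > 4000)
(c) Friction factor: f = 0.316/Re^0.25 = 0.316/201600^0.25 = 0.01491 (Blasius is strictly valid for Re ≲ 1e5; used here as the smooth-pipe estimate the problem specifies)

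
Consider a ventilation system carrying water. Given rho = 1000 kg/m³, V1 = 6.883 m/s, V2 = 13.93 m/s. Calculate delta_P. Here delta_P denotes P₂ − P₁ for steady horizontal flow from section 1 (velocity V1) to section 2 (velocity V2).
Formula: \Delta P = \frac{1}{2} \rho (V_1^2 - V_2^2)
delta_P = 0.5·1000·(6.883² − 13.93²)/1000 = -73.33 kPa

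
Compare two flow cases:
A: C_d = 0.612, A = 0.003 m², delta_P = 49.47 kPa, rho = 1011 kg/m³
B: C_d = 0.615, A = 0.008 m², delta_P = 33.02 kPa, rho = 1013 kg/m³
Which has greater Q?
Q(A) = 18.16 L/s, Q(B) = 39.73 L/s. Answer: B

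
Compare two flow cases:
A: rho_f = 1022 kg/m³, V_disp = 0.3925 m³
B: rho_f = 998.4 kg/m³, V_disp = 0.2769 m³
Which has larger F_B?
F_B(A) = 3935 N, F_B(B) = 2712 N. Answer: A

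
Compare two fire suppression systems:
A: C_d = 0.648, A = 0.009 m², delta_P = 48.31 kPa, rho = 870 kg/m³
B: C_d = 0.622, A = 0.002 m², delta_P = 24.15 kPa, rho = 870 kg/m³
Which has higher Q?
Q(A) = 61.46 L/s, Q(B) = 9.269 L/s. Answer: A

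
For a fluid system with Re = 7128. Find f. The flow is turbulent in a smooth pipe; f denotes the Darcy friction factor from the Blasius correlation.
Formula: f = \frac{0.316}{Re^{0.25}}
f = 0.316/7128^0.25 = 0.03439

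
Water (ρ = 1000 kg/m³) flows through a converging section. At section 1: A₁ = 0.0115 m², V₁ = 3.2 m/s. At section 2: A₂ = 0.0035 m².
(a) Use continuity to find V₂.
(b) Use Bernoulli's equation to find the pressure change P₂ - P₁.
(a) Continuity: A₁V₁=A₂V₂ -> V₂=A₁V₁/A₂=0.0115*3.2/0.0035=10.51 m/s
(b) Bernoulli: P₂-P₁=0.5*rho*(V₁^2-V₂^2)/1000=0.5*1000*(3.2^2-10.51^2)/1000=-50.11 kPa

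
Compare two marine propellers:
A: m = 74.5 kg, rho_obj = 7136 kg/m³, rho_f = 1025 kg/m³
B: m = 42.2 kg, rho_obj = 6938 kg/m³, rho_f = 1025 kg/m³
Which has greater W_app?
W_app(A) = 625.9 N, W_app(B) = 352.8 N. Answer: A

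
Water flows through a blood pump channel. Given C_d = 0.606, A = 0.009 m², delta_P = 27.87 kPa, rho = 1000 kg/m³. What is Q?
Formula: Q = C_d A \sqrt{\frac{2 \Delta P}{\rho}}
Q = 0.606·0.009·√(2·(27.87·1000)/1000)·1000 = 40.72 L/s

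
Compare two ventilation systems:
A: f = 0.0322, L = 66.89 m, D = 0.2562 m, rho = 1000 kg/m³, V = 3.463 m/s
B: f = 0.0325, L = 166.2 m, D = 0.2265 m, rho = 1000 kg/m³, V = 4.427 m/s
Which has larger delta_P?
delta_P(A) = 50.41 kPa, delta_P(B) = 233.7 kPa. Answer: B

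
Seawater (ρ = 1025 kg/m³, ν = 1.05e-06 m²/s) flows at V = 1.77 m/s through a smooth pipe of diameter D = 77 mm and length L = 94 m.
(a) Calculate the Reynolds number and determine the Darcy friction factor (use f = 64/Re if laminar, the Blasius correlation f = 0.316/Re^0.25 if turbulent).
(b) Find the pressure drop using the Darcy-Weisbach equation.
(a) Re = V·D/ν = 1.77·0.077/1.05e-06 = 129800 → turbulent (Re > 4000); f = 0.316/Re^0.25 = 0.316/129800^0.25 = 0.016648 (Blasius is strictly valid for Re ≲ 1e5; used here as the smooth-pipe estimate the problem specifies)
(b) Darcy-Weisbach: ΔP = f·(L/D)·½ρV²/1000 = 0.016648·(94/0.077)·½·1025·1.77²/1000 = 32.63 kPa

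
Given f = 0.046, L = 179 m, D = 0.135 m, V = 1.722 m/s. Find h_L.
Formula: h_L = f \frac{L}{D} \frac{V^2}{2g}
h_L = 0.046·(179/0.135)·1.722²/(2·9.81) = 9.218 m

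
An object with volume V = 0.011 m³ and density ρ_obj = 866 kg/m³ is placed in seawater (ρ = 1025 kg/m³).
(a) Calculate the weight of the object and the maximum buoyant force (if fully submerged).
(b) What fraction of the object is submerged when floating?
(a) W=rho_obj*g*V=866*9.81*0.011=93.5 N; F_B(max)=rho*g*V=1025*9.81*0.011=110.6 N
(b) Floating fraction=rho_obj/rho=866/1025=0.845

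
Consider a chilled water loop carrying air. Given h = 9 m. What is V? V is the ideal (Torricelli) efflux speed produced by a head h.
Formula: V = \sqrt{2 g h}
V = √(2·9.81·9) = 13.29 m/s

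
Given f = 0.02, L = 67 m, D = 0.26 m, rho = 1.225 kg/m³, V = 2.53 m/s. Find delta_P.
Formula: \Delta P = f \frac{L}{D} \frac{\rho V^2}{2}
delta_P = 0.02·(67/0.26)·0.5·1.225·2.53²/1000 = 0.02021 kPa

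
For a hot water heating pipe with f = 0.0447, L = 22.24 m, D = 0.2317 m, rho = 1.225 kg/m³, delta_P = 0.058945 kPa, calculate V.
Formula: \Delta P = f \frac{L}{D} \frac{\rho V^2}{2}
Substituting knowns: 0.058945 = 0.0447·(22.24/0.2317)·0.5·1.225·V²/1000
Solving for V: V = √((0.058945·1000)/(0.0447·(22.24/0.2317)·0.5·1.225)) = 4.736 m/s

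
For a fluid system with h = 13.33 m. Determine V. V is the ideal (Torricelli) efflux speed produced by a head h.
Formula: V = \sqrt{2 g h}
V = √(2·9.81·13.33) = 16.17 m/s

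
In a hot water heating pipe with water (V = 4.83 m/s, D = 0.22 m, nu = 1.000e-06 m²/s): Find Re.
Formula: Re = \frac{V D}{\nu}
Re = 4.83·0.22/1.000e-06 = 1.063e+06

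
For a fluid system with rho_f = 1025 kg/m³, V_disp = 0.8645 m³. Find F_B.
Formula: F_B = \rho_f g V_{disp}
F_B = 1025·9.81·0.8645 = 8693 N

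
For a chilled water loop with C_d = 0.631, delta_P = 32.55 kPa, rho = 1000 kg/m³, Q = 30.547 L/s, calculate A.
Formula: Q = C_d A \sqrt{\frac{2 \Delta P}{\rho}}
Substituting knowns: 30.547 = 0.631·A·√(2·(32.55·1000)/1000)·1000
Solving for A: A = (30.547/1000)/(0.631·√(2·(32.55·1000)/1000)) = 0.006 m²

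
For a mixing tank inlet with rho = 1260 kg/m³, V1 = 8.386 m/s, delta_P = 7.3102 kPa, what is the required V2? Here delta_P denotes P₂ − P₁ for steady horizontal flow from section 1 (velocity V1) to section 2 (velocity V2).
Formula: \Delta P = \frac{1}{2} \rho (V_1^2 - V_2^2)
Substituting knowns: 7.3102 = 0.5·1260·(8.386² − V2²)/1000
Solving for V2: V2 = √(8.386² − 2·(7.3102·1000)/1260) = 7.663 m/s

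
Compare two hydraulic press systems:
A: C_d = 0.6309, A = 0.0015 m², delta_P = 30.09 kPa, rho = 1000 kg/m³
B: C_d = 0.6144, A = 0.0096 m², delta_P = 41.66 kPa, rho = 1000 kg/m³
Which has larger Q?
Q(A) = 7.341 L/s, Q(B) = 53.84 L/s. Answer: B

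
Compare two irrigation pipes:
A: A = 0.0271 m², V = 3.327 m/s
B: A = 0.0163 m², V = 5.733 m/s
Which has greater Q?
Q(A) = 90.16 L/s, Q(B) = 93.45 L/s. Answer: B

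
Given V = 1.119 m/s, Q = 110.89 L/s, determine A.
Formula: Q = A V
Substituting knowns: 110.89 = A·1.119·1000
Solving for A: A = (110.89/1000)/1.119 = 0.0991 m²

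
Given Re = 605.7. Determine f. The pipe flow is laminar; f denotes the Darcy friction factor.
Formula: f = \frac{64}{Re}
f = 64/605.7 = 0.1057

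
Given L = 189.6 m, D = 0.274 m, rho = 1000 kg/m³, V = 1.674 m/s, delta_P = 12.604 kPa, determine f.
Formula: \Delta P = f \frac{L}{D} \frac{\rho V^2}{2}
Substituting knowns: 12.604 = f·(189.6/0.274)·0.5·1000·1.674²/1000
Solving for f: f = (12.604·1000)/((189.6/0.274)·0.5·1000·1.674²) = 0.013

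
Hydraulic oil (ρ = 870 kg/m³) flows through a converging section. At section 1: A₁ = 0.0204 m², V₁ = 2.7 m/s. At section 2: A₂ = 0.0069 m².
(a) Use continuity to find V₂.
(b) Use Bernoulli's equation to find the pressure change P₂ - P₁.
(a) Continuity: A₁V₁=A₂V₂ -> V₂=A₁V₁/A₂=0.0204*2.7/0.0069=7.98 m/s
(b) Bernoulli: P₂-P₁=0.5*rho*(V₁^2-V₂^2)/1000=0.5*870*(2.7^2-7.98^2)/1000=-24.53 kPa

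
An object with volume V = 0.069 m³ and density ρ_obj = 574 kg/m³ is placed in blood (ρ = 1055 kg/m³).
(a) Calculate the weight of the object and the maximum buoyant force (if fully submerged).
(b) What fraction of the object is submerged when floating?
(a) W=rho_obj*g*V=574*9.81*0.069=388.5 N; F_B(max)=rho*g*V=1055*9.81*0.069=714.1 N
(b) Floating fraction=rho_obj/rho=574/1055=0.544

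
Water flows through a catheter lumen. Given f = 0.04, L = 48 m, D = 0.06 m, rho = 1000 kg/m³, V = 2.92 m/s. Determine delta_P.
Formula: \Delta P = f \frac{L}{D} \frac{\rho V^2}{2}
delta_P = 0.04·(48/0.06)·0.5·1000·2.92²/1000 = 136.4 kPa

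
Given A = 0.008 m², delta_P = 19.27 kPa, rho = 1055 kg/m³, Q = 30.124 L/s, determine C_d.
Formula: Q = C_d A \sqrt{\frac{2 \Delta P}{\rho}}
Substituting knowns: 30.124 = C_d·0.008·√(2·(19.27·1000)/1055)·1000
Solving for C_d: C_d = (30.124/1000)/(0.008·√(2·(19.27·1000)/1055)) = 0.623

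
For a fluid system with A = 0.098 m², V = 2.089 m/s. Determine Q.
Formula: Q = A V
Q = 0.098·2.089·1000 = 204.7 L/s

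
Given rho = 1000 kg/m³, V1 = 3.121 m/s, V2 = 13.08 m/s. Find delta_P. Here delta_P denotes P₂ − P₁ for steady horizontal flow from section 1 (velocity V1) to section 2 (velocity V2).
Formula: \Delta P = \frac{1}{2} \rho (V_1^2 - V_2^2)
delta_P = 0.5·1000·(3.121² − 13.08²)/1000 = -80.67 kPa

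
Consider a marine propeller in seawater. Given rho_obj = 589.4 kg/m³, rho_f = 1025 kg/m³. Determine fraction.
Formula: f_{sub} = \frac{\rho_{obj}}{\rho_f}
fraction = 589.4/1025 = 0.575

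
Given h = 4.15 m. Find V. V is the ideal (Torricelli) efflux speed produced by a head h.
Formula: V = \sqrt{2 g h}
V = √(2·9.81·4.15) = 9.023 m/s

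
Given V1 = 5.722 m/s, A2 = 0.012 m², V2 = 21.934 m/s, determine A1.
Formula: V_2 = \frac{A_1 V_1}{A_2}
Substituting knowns: 21.934 = A1·5.722/0.012
Solving for A1: A1 = 21.934·0.012/5.722 = 0.046 m²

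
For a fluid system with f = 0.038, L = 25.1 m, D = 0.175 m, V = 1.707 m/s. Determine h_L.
Formula: h_L = f \frac{L}{D} \frac{V^2}{2g}
h_L = 0.038·(25.1/0.175)·1.707²/(2·9.81) = 0.8094 m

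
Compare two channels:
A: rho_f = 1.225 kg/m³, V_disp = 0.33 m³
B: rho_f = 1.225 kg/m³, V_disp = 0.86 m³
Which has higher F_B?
F_B(A) = 3.966 N, F_B(B) = 10.33 N. Answer: B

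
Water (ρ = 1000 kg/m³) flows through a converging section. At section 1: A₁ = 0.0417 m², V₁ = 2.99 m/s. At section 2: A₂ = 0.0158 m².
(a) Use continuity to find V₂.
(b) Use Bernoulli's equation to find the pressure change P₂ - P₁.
(a) Continuity: A₁V₁=A₂V₂ -> V₂=A₁V₁/A₂=0.0417*2.99/0.0158=7.89 m/s
(b) Bernoulli: P₂-P₁=0.5*rho*(V₁^2-V₂^2)/1000=0.5*1000*(2.99^2-7.89^2)/1000=-26.66 kPa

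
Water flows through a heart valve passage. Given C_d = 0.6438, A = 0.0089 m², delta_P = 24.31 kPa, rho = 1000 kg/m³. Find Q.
Formula: Q = C_d A \sqrt{\frac{2 \Delta P}{\rho}}
Q = 0.6438·0.0089·√(2·(24.31·1000)/1000)·1000 = 39.95 L/s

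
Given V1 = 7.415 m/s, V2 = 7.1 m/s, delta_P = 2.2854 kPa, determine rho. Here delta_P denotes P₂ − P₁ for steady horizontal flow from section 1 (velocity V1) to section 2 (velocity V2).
Formula: \Delta P = \frac{1}{2} \rho (V_1^2 - V_2^2)
Substituting knowns: 2.2854 = 0.5·rho·(7.415² − 7.1²)/1000
Solving for rho: rho = 2·(2.2854·1000)/(7.415² − 7.1²) = 999.7 kg/m³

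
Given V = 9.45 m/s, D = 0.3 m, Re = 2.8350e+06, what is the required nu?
Formula: Re = \frac{V D}{\nu}
Substituting knowns: 2.8350e+06 = 9.45·0.3/nu
Solving for nu: nu = 9.45·0.3/2.8350e+06 = 1.000e-06 m²/s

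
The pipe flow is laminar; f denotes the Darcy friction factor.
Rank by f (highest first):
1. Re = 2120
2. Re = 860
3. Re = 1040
Case 1: f = 0.03019
Case 2: f = 0.07442
Case 3: f = 0.06154
Ranking (highest first): 2, 3, 1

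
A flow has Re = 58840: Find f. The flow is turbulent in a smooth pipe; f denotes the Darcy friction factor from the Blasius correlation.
Formula: f = \frac{0.316}{Re^{0.25}}
f = 0.316/58840^0.25 = 0.02029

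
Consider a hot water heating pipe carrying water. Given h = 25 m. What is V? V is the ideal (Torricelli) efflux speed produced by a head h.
Formula: V = \sqrt{2 g h}
V = √(2·9.81·25) = 22.15 m/s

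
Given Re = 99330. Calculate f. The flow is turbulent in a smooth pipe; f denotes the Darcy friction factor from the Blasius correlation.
Formula: f = \frac{0.316}{Re^{0.25}}
f = 0.316/99330^0.25 = 0.0178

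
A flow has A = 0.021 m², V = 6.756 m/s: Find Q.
Formula: Q = A V
Q = 0.021·6.756·1000 = 141.9 L/s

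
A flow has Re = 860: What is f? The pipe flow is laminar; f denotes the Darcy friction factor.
Formula: f = \frac{64}{Re}
f = 64/860 = 0.07442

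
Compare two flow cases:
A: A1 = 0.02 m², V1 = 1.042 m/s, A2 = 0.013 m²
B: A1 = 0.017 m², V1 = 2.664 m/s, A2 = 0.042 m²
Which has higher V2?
V2(A) = 1.603 m/s, V2(B) = 1.078 m/s. Answer: A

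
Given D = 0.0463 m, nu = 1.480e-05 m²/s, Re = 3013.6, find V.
Formula: Re = \frac{V D}{\nu}
Substituting knowns: 3013.6 = V·0.0463/1.480e-05
Solving for V: V = 3013.6·1.480e-05/0.0463 = 0.9633 m/s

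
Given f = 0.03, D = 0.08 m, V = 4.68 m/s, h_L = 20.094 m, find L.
Formula: h_L = f \frac{L}{D} \frac{V^2}{2g}
Substituting knowns: 20.094 = 0.03·(L/0.08)·4.68²/(2·9.81)
Solving for L: L = 20.094·2·9.81·0.08/(0.03·4.68²) = 48 m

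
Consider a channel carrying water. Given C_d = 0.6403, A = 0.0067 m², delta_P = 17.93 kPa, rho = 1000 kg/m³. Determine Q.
Formula: Q = C_d A \sqrt{\frac{2 \Delta P}{\rho}}
Q = 0.6403·0.0067·√(2·(17.93·1000)/1000)·1000 = 25.69 L/s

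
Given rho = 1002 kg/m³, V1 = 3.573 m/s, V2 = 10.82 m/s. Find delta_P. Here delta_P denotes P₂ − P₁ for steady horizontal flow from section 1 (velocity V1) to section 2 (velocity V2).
Formula: \Delta P = \frac{1}{2} \rho (V_1^2 - V_2^2)
delta_P = 0.5·1002·(3.573² − 10.82²)/1000 = -52.26 kPa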